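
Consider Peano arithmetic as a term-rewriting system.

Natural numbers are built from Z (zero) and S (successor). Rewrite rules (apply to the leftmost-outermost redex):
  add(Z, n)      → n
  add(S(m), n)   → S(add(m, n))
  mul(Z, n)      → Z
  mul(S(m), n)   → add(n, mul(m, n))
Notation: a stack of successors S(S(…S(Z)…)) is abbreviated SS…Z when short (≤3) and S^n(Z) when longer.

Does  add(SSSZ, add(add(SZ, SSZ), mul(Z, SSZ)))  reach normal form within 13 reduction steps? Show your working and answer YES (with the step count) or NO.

Answer: YES — reaches normal form S^6(Z) in 11 ≤ 13 steps

Reduction:
  start: add(SSSZ, add(add(SZ, SSZ), mul(Z, SSZ)))
  [1] S(add(SSZ, add(add(SZ, SSZ), mul(Z, SSZ))))
  [2] S(S(add(SZ, add(add(SZ, SSZ), mul(Z, SSZ)))))
  [3] S(S(S(add(Z, add(add(SZ, SSZ), mul(Z, SSZ))))))
  [4] S(S(S(add(add(SZ, SSZ), mul(Z, SSZ)))))
  [5] S(S(S(add(S(add(Z, SSZ)), mul(Z, SSZ)))))
  [6] S(S(S(S(add(add(Z, SSZ), mul(Z, SSZ))))))
  [7] S(S(S(S(add(SSZ, mul(Z, SSZ))))))
  [8] S(S(S(S(S(add(SZ, mul(Z, SSZ)))))))
  [9] S(S(S(S(S(S(add(Z, mul(Z, SSZ))))))))
  [10] S(S(S(S(S(S(mul(Z, SSZ)))))))
  [11] S^6(Z)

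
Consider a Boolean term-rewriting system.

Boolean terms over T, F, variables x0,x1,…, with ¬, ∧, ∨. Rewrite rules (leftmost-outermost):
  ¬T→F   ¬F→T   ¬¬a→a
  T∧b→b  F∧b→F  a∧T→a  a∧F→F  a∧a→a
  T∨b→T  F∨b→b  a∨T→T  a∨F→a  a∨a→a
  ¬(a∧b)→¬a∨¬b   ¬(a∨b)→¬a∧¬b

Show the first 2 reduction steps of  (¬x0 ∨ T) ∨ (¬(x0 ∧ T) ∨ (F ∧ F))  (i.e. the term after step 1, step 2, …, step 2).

Answer: after 2 steps: T

Derivation:
  start: (¬x0 ∨ T) ∨ (¬(x0 ∧ T) ∨ (F ∧ F))
  step 1: T ∨ (¬(x0 ∧ T) ∨ (F ∧ F))
  step 2: T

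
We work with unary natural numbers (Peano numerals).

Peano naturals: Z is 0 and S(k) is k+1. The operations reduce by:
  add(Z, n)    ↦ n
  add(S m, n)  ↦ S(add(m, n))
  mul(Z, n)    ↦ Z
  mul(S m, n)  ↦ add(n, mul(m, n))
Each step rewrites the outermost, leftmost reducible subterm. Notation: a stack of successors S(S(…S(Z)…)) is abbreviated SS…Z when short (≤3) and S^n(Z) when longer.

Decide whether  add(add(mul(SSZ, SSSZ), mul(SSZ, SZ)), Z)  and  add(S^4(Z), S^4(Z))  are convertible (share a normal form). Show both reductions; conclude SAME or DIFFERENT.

Answer: SAME — A ⇓ S^8(Z), B ⇓ S^8(Z)

Working:
Term A:
  start: add(add(mul(SSZ, SSSZ), mul(SSZ, SZ)), Z)
  →1  add(add(add(SSSZ, mul(SZ, SSSZ)), mul(SSZ, SZ)), Z)
  →2  add(add(S(add(SSZ, mul(SZ, SSSZ))), mul(SSZ, SZ)), Z)
  →3  add(S(add(add(SSZ, mul(SZ, SSSZ)), mul(SSZ, SZ))), Z)
  →4  S(add(add(add(SSZ, mul(SZ, SSSZ)), mul(SSZ, SZ)), Z))
  →5  S(add(add(S(add(SZ, mul(SZ, SSSZ))), mul(SSZ, SZ)), Z))
  →6  S(add(S(add(add(SZ, mul(SZ, SSSZ)), mul(SSZ, SZ))), Z))
  →7  S(S(add(add(add(SZ, mul(SZ, SSSZ)), mul(SSZ, SZ)), Z)))
  →8  S(S(add(add(S(add(Z, mul(SZ, SSSZ))), mul(SSZ, SZ)), Z)))
  →9  S(S(add(S(add(add(Z, mul(SZ, SSSZ)), mul(SSZ, SZ))), Z)))
  →10  S(S(S(add(add(add(Z, mul(SZ, SSSZ)), mul(SSZ, SZ)), Z))))
  →11  S(S(S(add(add(mul(SZ, SSSZ), mul(SSZ, SZ)), Z))))
  →12  S(S(S(add(add(add(SSSZ, mul(Z, SSSZ)), mul(SSZ, SZ)), Z))))
  →13  S(S(S(add(add(S(add(SSZ, mul(Z, SSSZ))), mul(SSZ, SZ)), Z))))
  →14  S(S(S(add(S(add(add(SSZ, mul(Z, SSSZ)), mul(SSZ, SZ))), Z))))
  →15  S(S(S(S(add(add(add(SSZ, mul(Z, SSSZ)), mul(SSZ, SZ)), Z)))))
  →16  S(S(S(S(add(add(S(add(SZ, mul(Z, SSSZ))), mul(SSZ, SZ)), Z)))))
  →17  S(S(S(S(add(S(add(add(SZ, mul(Z, SSSZ)), mul(SSZ, SZ))), Z)))))
  →18  S(S(S(S(S(add(add(add(SZ, mul(Z, SSSZ)), mul(SSZ, SZ)), Z))))))
  →19  S(S(S(S(S(add(add(S(add(Z, mul(Z, SSSZ))), mul(SSZ, SZ)), Z))))))
  →20  S(S(S(S(S(add(S(add(add(Z, mul(Z, SSSZ)), mul(SSZ, SZ))), Z))))))
  →21  S(S(S(S(S(S(add(add(add(Z, mul(Z, SSSZ)), mul(SSZ, SZ)), Z)))))))
  →22  S(S(S(S(S(S(add(add(mul(Z, SSSZ), mul(SSZ, SZ)), Z)))))))
  →23  S(S(S(S(S(S(add(add(Z, mul(SSZ, SZ)), Z)))))))
  →24  S(S(S(S(S(S(add(mul(SSZ, SZ), Z)))))))
  →25  S(S(S(S(S(S(add(add(SZ, mul(SZ, SZ)), Z)))))))
  →26  S(S(S(S(S(S(add(S(add(Z, mul(SZ, SZ))), Z)))))))
  →27  S(S(S(S(S(S(S(add(add(Z, mul(SZ, SZ)), Z))))))))
  →28  S(S(S(S(S(S(S(add(mul(SZ, SZ), Z))))))))
  →29  S(S(S(S(S(S(S(add(add(SZ, mul(Z, SZ)), Z))))))))
  →30  S(S(S(S(S(S(S(add(S(add(Z, mul(Z, SZ))), Z))))))))
  →31  S(S(S(S(S(S(S(S(add(add(Z, mul(Z, SZ)), Z)))))))))
  →32  S(S(S(S(S(S(S(S(add(mul(Z, SZ), Z)))))))))
  →33  S(S(S(S(S(S(S(S(add(Z, Z)))))))))
  →34  S^8(Z)

Term B:
  start: add(S^4(Z), S^4(Z))
  →1  S(add(SSSZ, S^4(Z)))
  →2  S(S(add(SSZ, S^4(Z))))
  →3  S(S(S(add(SZ, S^4(Z)))))
  →4  S(S(S(S(add(Z, S^4(Z))))))
  →5  S^8(Z)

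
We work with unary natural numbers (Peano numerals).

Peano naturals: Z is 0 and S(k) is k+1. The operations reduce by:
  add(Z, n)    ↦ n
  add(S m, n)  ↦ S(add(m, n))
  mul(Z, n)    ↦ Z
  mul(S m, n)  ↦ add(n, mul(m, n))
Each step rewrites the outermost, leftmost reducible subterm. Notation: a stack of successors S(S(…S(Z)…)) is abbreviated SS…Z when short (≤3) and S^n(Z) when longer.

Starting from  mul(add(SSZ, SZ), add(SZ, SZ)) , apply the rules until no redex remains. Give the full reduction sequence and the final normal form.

Answer: normal form = S^6(Z)  (in 22 steps)

Working:
  start: mul(add(SSZ, SZ), add(SZ, SZ))
  [1] mul(S(add(SZ, SZ)), add(SZ, SZ))
  [2] add(add(SZ, SZ), mul(add(SZ, SZ), add(SZ, SZ)))
  [3] add(S(add(Z, SZ)), mul(add(SZ, SZ), add(SZ, SZ)))
  [4] S(add(add(Z, SZ), mul(add(SZ, SZ), add(SZ, SZ))))
  [5] S(add(SZ, mul(add(SZ, SZ), add(SZ, SZ))))
  [6] S(S(add(Z, mul(add(SZ, SZ), add(SZ, SZ)))))
  [7] S(S(mul(add(SZ, SZ), add(SZ, SZ))))
  [8] S(S(mul(S(add(Z, SZ)), add(SZ, SZ))))
  [9] S(S(add(add(SZ, SZ), mul(add(Z, SZ), add(SZ, SZ)))))
  [10] S(S(add(S(add(Z, SZ)), mul(add(Z, SZ), add(SZ, SZ)))))
  [11] S(S(S(add(add(Z, SZ), mul(add(Z, SZ), add(SZ, SZ))))))
  [12] S(S(S(add(SZ, mul(add(Z, SZ), add(SZ, SZ))))))
  [13] S(S(S(S(add(Z, mul(add(Z, SZ), add(SZ, SZ)))))))
  [14] S(S(S(S(mul(add(Z, SZ), add(SZ, SZ))))))
  [15] S(S(S(S(mul(SZ, add(SZ, SZ))))))
  [16] S(S(S(S(add(add(SZ, SZ), mul(Z, add(SZ, SZ)))))))
  [17] S(S(S(S(add(S(add(Z, SZ)), mul(Z, add(SZ, SZ)))))))
  [18] S(S(S(S(S(add(add(Z, SZ), mul(Z, add(SZ, SZ))))))))
  [19] S(S(S(S(S(add(SZ, mul(Z, add(SZ, SZ))))))))
  [20] S(S(S(S(S(S(add(Z, mul(Z, add(SZ, SZ)))))))))
  [21] S(S(S(S(S(S(mul(Z, add(SZ, SZ))))))))
  [22] S^6(Z)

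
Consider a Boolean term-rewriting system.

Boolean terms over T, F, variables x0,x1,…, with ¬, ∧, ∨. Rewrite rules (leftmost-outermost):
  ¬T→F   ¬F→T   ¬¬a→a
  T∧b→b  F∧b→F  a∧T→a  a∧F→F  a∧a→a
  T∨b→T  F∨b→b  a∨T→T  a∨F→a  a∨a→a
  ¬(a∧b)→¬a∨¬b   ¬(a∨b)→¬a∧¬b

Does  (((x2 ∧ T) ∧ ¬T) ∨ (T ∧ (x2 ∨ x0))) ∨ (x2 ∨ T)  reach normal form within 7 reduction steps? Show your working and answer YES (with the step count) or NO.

Answer: YES — reaches normal form T in 7 ≤ 7 steps

Working:
  start: (((x2 ∧ T) ∧ ¬T) ∨ (T ∧ (x2 ∨ x0))) ∨ (x2 ∨ T)
  step 1: ((x2 ∧ ¬T) ∨ (T ∧ (x2 ∨ x0))) ∨ (x2 ∨ T)
  step 2: ((x2 ∧ F) ∨ (T ∧ (x2 ∨ x0))) ∨ (x2 ∨ T)
  step 3: (F ∨ (T ∧ (x2 ∨ x0))) ∨ (x2 ∨ T)
  step 4: (T ∧ (x2 ∨ x0)) ∨ (x2 ∨ T)
  step 5: (x2 ∨ x0) ∨ (x2 ∨ T)
  step 6: (x2 ∨ x0) ∨ T
  step 7: T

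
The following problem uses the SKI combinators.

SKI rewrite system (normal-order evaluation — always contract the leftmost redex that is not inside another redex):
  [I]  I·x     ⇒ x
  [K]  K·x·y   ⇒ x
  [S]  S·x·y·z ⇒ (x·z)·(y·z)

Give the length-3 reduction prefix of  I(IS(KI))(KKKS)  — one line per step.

  start: I(IS(KI))(KKKS)
  →1  IS(KI)(KKKS)
  →2  S(KI)(KKKS)
  →3  S(KI)(KS)

Answer: after 3 steps: S(KI)(KS)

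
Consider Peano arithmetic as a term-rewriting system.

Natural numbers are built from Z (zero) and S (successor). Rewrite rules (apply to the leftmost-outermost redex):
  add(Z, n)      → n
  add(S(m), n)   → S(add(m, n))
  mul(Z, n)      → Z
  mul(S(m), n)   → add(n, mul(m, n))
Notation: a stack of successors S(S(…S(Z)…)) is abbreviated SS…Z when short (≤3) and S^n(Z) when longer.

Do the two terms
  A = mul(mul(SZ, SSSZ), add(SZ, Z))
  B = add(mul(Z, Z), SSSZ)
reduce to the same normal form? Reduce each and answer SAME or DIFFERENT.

Answer: SAME — A ⇓ SSSZ, B ⇓ SSSZ

Reduction:
Term A:
  start: mul(mul(SZ, SSSZ), add(SZ, Z))
  →1  mul(add(SSSZ, mul(Z, SSSZ)), add(SZ, Z))
  →2  mul(S(add(SSZ, mul(Z, SSSZ))), add(SZ, Z))
  →3  add(add(SZ, Z), mul(add(SSZ, mul(Z, SSSZ)), add(SZ, Z)))
  →4  add(S(add(Z, Z)), mul(add(SSZ, mul(Z, SSSZ)), add(SZ, Z)))
  →5  S(add(add(Z, Z), mul(add(SSZ, mul(Z, SSSZ)), add(SZ, Z))))
  →6  S(add(Z, mul(add(SSZ, mul(Z, SSSZ)), add(SZ, Z))))
  →7  S(mul(add(SSZ, mul(Z, SSSZ)), add(SZ, Z)))
  →8  S(mul(S(add(SZ, mul(Z, SSSZ))), add(SZ, Z)))
  →9  S(add(add(SZ, Z), mul(add(SZ, mul(Z, SSSZ)), add(SZ, Z))))
  →10  S(add(S(add(Z, Z)), mul(add(SZ, mul(Z, SSSZ)), add(SZ, Z))))
  →11  S(S(add(add(Z, Z), mul(add(SZ, mul(Z, SSSZ)), add(SZ, Z)))))
  →12  S(S(add(Z, mul(add(SZ, mul(Z, SSSZ)), add(SZ, Z)))))
  →13  S(S(mul(add(SZ, mul(Z, SSSZ)), add(SZ, Z))))
  →14  S(S(mul(S(add(Z, mul(Z, SSSZ))), add(SZ, Z))))
  →15  S(S(add(add(SZ, Z), mul(add(Z, mul(Z, SSSZ)), add(SZ, Z)))))
  →16  S(S(add(S(add(Z, Z)), mul(add(Z, mul(Z, SSSZ)), add(SZ, Z)))))
  →17  S(S(S(add(add(Z, Z), mul(add(Z, mul(Z, SSSZ)), add(SZ, Z))))))
  →18  S(S(S(add(Z, mul(add(Z, mul(Z, SSSZ)), add(SZ, Z))))))
  →19  S(S(S(mul(add(Z, mul(Z, SSSZ)), add(SZ, Z)))))
  →20  S(S(S(mul(mul(Z, SSSZ), add(SZ, Z)))))
  →21  S(S(S(mul(Z, add(SZ, Z)))))
  →22  SSSZ

Term B:
  start: add(mul(Z, Z), SSSZ)
  →1  add(Z, SSSZ)
  →2  SSSZ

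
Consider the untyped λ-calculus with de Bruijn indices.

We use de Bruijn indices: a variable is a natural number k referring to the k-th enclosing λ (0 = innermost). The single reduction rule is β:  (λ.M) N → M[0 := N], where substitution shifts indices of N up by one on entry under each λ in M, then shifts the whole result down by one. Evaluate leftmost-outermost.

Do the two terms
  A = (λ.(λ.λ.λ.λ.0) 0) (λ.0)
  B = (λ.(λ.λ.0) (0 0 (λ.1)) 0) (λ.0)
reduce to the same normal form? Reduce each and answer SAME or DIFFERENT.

Term A:
  start: (λ.(λ.λ.λ.λ.0) 0) (λ.0)
  [1] (λ.λ.λ.λ.0) (λ.0)
  [2] λ.λ.λ.0

Term B:
  start: (λ.(λ.λ.0) (0 0 (λ.1)) 0) (λ.0)
  [1] (λ.λ.0) ((λ.0) (λ.0) (λ.λ.0)) (λ.0)
  [2] (λ.0) (λ.0)
  [3] λ.0

Answer: DIFFERENT — A ⇓ λ.λ.λ.0, B ⇓ λ.0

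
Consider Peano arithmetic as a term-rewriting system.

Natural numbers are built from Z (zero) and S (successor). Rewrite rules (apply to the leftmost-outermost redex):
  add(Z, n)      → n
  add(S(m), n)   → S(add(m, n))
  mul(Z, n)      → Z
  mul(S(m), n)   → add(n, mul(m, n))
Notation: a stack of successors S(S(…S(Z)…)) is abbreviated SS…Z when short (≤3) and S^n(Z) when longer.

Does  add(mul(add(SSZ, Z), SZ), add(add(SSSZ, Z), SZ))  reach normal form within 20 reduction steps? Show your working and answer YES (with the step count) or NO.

Answer: NO — after 20 steps the term is S(S(S(S(S(add(Z, SZ)))))), not yet normal

Reduction:
  start: add(mul(add(SSZ, Z), SZ), add(add(SSSZ, Z), SZ))
  step 1: add(mul(S(add(SZ, Z)), SZ), add(add(SSSZ, Z), SZ))
  step 2: add(add(SZ, mul(add(SZ, Z), SZ)), add(add(SSSZ, Z), SZ))
  step 3: add(S(add(Z, mul(add(SZ, Z), SZ))), add(add(SSSZ, Z), SZ))
  step 4: S(add(add(Z, mul(add(SZ, Z), SZ)), add(add(SSSZ, Z), SZ)))
  step 5: S(add(mul(add(SZ, Z), SZ), add(add(SSSZ, Z), SZ)))
  step 6: S(add(mul(S(add(Z, Z)), SZ), add(add(SSSZ, Z), SZ)))
  step 7: S(add(add(SZ, mul(add(Z, Z), SZ)), add(add(SSSZ, Z), SZ)))
  step 8: S(add(S(add(Z, mul(add(Z, Z), SZ))), add(add(SSSZ, Z), SZ)))
  step 9: S(S(add(add(Z, mul(add(Z, Z), SZ)), add(add(SSSZ, Z), SZ))))
  step 10: S(S(add(mul(add(Z, Z), SZ), add(add(SSSZ, Z), SZ))))
  step 11: S(S(add(mul(Z, SZ), add(add(SSSZ, Z), SZ))))
  step 12: S(S(add(Z, add(add(SSSZ, Z), SZ))))
  step 13: S(S(add(add(SSSZ, Z), SZ)))
  step 14: S(S(add(S(add(SSZ, Z)), SZ)))
  step 15: S(S(S(add(add(SSZ, Z), SZ))))
  step 16: S(S(S(add(S(add(SZ, Z)), SZ))))
  step 17: S(S(S(S(add(add(SZ, Z), SZ)))))
  step 18: S(S(S(S(add(S(add(Z, Z)), SZ)))))
  step 19: S(S(S(S(S(add(add(Z, Z), SZ))))))
  step 20: S(S(S(S(S(add(Z, SZ))))))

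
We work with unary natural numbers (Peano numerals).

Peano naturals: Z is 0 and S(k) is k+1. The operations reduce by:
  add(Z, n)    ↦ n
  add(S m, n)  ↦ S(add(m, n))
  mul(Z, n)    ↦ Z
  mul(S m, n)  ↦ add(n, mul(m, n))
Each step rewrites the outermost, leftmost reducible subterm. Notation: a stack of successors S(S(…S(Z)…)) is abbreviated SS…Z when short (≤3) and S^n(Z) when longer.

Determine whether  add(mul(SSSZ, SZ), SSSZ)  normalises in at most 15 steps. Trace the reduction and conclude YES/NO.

Answer: YES — reaches normal form S^6(Z) in 14 ≤ 15 steps

Working:
  start: add(mul(SSSZ, SZ), SSSZ)
  step 1: add(add(SZ, mul(SSZ, SZ)), SSSZ)
  step 2: add(S(add(Z, mul(SSZ, SZ))), SSSZ)
  step 3: S(add(add(Z, mul(SSZ, SZ)), SSSZ))
  step 4: S(add(mul(SSZ, SZ), SSSZ))
  step 5: S(add(add(SZ, mul(SZ, SZ)), SSSZ))
  step 6: S(add(S(add(Z, mul(SZ, SZ))), SSSZ))
  step 7: S(S(add(add(Z, mul(SZ, SZ)), SSSZ)))
  step 8: S(S(add(mul(SZ, SZ), SSSZ)))
  step 9: S(S(add(add(SZ, mul(Z, SZ)), SSSZ)))
  step 10: S(S(add(S(add(Z, mul(Z, SZ))), SSSZ)))
  step 11: S(S(S(add(add(Z, mul(Z, SZ)), SSSZ))))
  step 12: S(S(S(add(mul(Z, SZ), SSSZ))))
  step 13: S(S(S(add(Z, SSSZ))))
  step 14: S^6(Z)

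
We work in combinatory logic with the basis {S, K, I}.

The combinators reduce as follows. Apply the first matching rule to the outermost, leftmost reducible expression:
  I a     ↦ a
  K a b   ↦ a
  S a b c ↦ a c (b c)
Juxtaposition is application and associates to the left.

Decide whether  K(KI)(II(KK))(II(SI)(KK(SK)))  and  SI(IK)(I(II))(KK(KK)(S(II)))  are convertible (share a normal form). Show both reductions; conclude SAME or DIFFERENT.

Answer: SAME — A ⇓ I, B ⇓ I

Working:
Term A:
  start: K(KI)(II(KK))(II(SI)(KK(SK)))
  [1] KI(II(SI)(KK(SK)))
  [2] I

Term B:
  start: SI(IK)(I(II))(KK(KK)(S(II)))
  [1] I(I(II))(IK(I(II)))(KK(KK)(S(II)))
  [2] I(II)(IK(I(II)))(KK(KK)(S(II)))
  [3] II(IK(I(II)))(KK(KK)(S(II)))
  [4] I(IK(I(II)))(KK(KK)(S(II)))
  [5] IK(I(II))(KK(KK)(S(II)))
  [6] K(I(II))(KK(KK)(S(II)))
  [7] I(II)
  [8] II
  [9] I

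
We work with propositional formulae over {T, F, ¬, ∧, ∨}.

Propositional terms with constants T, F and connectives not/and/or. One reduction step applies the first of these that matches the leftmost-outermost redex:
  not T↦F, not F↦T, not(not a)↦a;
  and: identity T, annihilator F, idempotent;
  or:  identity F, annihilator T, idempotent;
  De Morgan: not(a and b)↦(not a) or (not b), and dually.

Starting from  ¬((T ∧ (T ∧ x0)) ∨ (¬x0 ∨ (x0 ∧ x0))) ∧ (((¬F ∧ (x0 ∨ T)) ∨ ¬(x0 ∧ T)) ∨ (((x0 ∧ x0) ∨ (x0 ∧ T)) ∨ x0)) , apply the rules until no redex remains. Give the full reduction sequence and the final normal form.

Answer: normal form = ¬x0 ∧ (x0 ∧ ¬x0)  (in 17 steps)

Working:
  start: ¬((T ∧ (T ∧ x0)) ∨ (¬x0 ∨ (x0 ∧ x0))) ∧ (((¬F ∧ (x0 ∨ T)) ∨ ¬(x0 ∧ T)) ∨ (((x0 ∧ x0) ∨ (x0 ∧ T)) ∨ x0))
  →1  (¬(T ∧ (T ∧ x0)) ∧ ¬(¬x0 ∨ (x0 ∧ x0))) ∧ (((¬F ∧ (x0 ∨ T)) ∨ ¬(x0 ∧ T)) ∨ (((x0 ∧ x0) ∨ (x0 ∧ T)) ∨ x0))
  →2  ((¬T ∨ ¬(T ∧ x0)) ∧ ¬(¬x0 ∨ (x0 ∧ x0))) ∧ (((¬F ∧ (x0 ∨ T)) ∨ ¬(x0 ∧ T)) ∨ (((x0 ∧ x0) ∨ (x0 ∧ T)) ∨ x0))
  →3  ((F ∨ ¬(T ∧ x0)) ∧ ¬(¬x0 ∨ (x0 ∧ x0))) ∧ (((¬F ∧ (x0 ∨ T)) ∨ ¬(x0 ∧ T)) ∨ (((x0 ∧ x0) ∨ (x0 ∧ T)) ∨ x0))
  →4  (¬(T ∧ x0) ∧ ¬(¬x0 ∨ (x0 ∧ x0))) ∧ (((¬F ∧ (x0 ∨ T)) ∨ ¬(x0 ∧ T)) ∨ (((x0 ∧ x0) ∨ (x0 ∧ T)) ∨ x0))
  →5  ((¬T ∨ ¬x0) ∧ ¬(¬x0 ∨ (x0 ∧ x0))) ∧ (((¬F ∧ (x0 ∨ T)) ∨ ¬(x0 ∧ T)) ∨ (((x0 ∧ x0) ∨ (x0 ∧ T)) ∨ x0))
  →6  ((F ∨ ¬x0) ∧ ¬(¬x0 ∨ (x0 ∧ x0))) ∧ (((¬F ∧ (x0 ∨ T)) ∨ ¬(x0 ∧ T)) ∨ (((x0 ∧ x0) ∨ (x0 ∧ T)) ∨ x0))
  →7  (¬x0 ∧ ¬(¬x0 ∨ (x0 ∧ x0))) ∧ (((¬F ∧ (x0 ∨ T)) ∨ ¬(x0 ∧ T)) ∨ (((x0 ∧ x0) ∨ (x0 ∧ T)) ∨ x0))
  →8  (¬x0 ∧ (¬¬x0 ∧ ¬(x0 ∧ x0))) ∧ (((¬F ∧ (x0 ∨ T)) ∨ ¬(x0 ∧ T)) ∨ (((x0 ∧ x0) ∨ (x0 ∧ T)) ∨ x0))
  →9  (¬x0 ∧ (x0 ∧ ¬(x0 ∧ x0))) ∧ (((¬F ∧ (x0 ∨ T)) ∨ ¬(x0 ∧ T)) ∨ (((x0 ∧ x0) ∨ (x0 ∧ T)) ∨ x0))
  →10  (¬x0 ∧ (x0 ∧ (¬x0 ∨ ¬x0))) ∧ (((¬F ∧ (x0 ∨ T)) ∨ ¬(x0 ∧ T)) ∨ (((x0 ∧ x0) ∨ (x0 ∧ T)) ∨ x0))
  →11  (¬x0 ∧ (x0 ∧ ¬x0)) ∧ (((¬F ∧ (x0 ∨ T)) ∨ ¬(x0 ∧ T)) ∨ (((x0 ∧ x0) ∨ (x0 ∧ T)) ∨ x0))
  →12  (¬x0 ∧ (x0 ∧ ¬x0)) ∧ (((T ∧ (x0 ∨ T)) ∨ ¬(x0 ∧ T)) ∨ (((x0 ∧ x0) ∨ (x0 ∧ T)) ∨ x0))
  →13  (¬x0 ∧ (x0 ∧ ¬x0)) ∧ (((x0 ∨ T) ∨ ¬(x0 ∧ T)) ∨ (((x0 ∧ x0) ∨ (x0 ∧ T)) ∨ x0))
  →14  (¬x0 ∧ (x0 ∧ ¬x0)) ∧ ((T ∨ ¬(x0 ∧ T)) ∨ (((x0 ∧ x0) ∨ (x0 ∧ T)) ∨ x0))
  →15  (¬x0 ∧ (x0 ∧ ¬x0)) ∧ (T ∨ (((x0 ∧ x0) ∨ (x0 ∧ T)) ∨ x0))
  →16  (¬x0 ∧ (x0 ∧ ¬x0)) ∧ T
  →17  ¬x0 ∧ (x0 ∧ ¬x0)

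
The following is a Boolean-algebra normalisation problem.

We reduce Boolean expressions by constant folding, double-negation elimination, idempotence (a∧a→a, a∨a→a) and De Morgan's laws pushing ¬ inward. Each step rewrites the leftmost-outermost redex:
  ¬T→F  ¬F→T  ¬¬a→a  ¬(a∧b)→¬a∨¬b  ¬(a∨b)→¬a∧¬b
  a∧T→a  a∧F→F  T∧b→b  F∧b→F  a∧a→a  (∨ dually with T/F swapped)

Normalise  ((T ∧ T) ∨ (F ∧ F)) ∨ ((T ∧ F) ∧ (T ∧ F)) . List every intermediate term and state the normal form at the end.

  start: ((T ∧ T) ∨ (F ∧ F)) ∨ ((T ∧ F) ∧ (T ∧ F))
  →1  (T ∨ (F ∧ F)) ∨ ((T ∧ F) ∧ (T ∧ F))
  →2  T ∨ ((T ∧ F) ∧ (T ∧ F))
  →3  T

Answer: normal form = T  (in 3 steps)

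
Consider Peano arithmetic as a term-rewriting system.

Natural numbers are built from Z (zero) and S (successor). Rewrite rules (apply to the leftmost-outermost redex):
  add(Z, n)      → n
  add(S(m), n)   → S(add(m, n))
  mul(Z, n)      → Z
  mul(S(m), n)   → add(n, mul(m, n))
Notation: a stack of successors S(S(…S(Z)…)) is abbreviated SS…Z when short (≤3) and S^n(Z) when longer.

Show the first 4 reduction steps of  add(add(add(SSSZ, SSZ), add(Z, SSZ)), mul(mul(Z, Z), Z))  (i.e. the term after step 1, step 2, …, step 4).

  start: add(add(add(SSSZ, SSZ), add(Z, SSZ)), mul(mul(Z, Z), Z))
  step 1: add(add(S(add(SSZ, SSZ)), add(Z, SSZ)), mul(mul(Z, Z), Z))
  step 2: add(S(add(add(SSZ, SSZ), add(Z, SSZ))), mul(mul(Z, Z), Z))
  step 3: S(add(add(add(SSZ, SSZ), add(Z, SSZ)), mul(mul(Z, Z), Z)))
  step 4: S(add(add(S(add(SZ, SSZ)), add(Z, SSZ)), mul(mul(Z, Z), Z)))

Answer: after 4 steps: S(add(add(S(add(SZ, SSZ)), add(Z, SSZ)), mul(mul(Z, Z), Z)))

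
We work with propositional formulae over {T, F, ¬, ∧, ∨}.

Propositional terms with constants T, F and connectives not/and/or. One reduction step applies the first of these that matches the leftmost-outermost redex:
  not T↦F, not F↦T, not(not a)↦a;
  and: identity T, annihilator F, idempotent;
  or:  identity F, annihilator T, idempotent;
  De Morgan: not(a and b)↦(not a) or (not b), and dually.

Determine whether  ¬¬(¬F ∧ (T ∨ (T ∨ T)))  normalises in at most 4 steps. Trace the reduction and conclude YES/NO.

  start: ¬¬(¬F ∧ (T ∨ (T ∨ T)))
  [1] ¬F ∧ (T ∨ (T ∨ T))
  [2] T ∧ (T ∨ (T ∨ T))
  [3] T ∨ (T ∨ T)
  [4] T

Answer: YES — reaches normal form T in 4 ≤ 4 steps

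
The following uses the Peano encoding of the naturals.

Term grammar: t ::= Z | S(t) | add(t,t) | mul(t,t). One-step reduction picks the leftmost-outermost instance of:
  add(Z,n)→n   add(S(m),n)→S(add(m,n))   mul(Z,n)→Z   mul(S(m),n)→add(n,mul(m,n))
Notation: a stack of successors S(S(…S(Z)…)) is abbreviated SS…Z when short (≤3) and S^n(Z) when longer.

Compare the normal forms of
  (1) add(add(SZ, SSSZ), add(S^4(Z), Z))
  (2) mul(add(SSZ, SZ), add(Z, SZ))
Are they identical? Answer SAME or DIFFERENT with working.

Answer: DIFFERENT — A ⇓ S^8(Z), B ⇓ SSSZ

Reduction:
Term A:
  start: add(add(SZ, SSSZ), add(S^4(Z), Z))
  step 1: add(S(add(Z, SSSZ)), add(S^4(Z), Z))
  step 2: S(add(add(Z, SSSZ), add(S^4(Z), Z)))
  step 3: S(add(SSSZ, add(S^4(Z), Z)))
  step 4: S(S(add(SSZ, add(S^4(Z), Z))))
  step 5: S(S(S(add(SZ, add(S^4(Z), Z)))))
  step 6: S(S(S(S(add(Z, add(S^4(Z), Z))))))
  step 7: S(S(S(S(add(S^4(Z), Z)))))
  step 8: S(S(S(S(S(add(SSSZ, Z))))))
  step 9: S(S(S(S(S(S(add(SSZ, Z)))))))
  step 10: S(S(S(S(S(S(S(add(SZ, Z))))))))
  step 11: S(S(S(S(S(S(S(S(add(Z, Z)))))))))
  step 12: S^8(Z)

Term B:
  start: mul(add(SSZ, SZ), add(Z, SZ))
  step 1: mul(S(add(SZ, SZ)), add(Z, SZ))
  step 2: add(add(Z, SZ), mul(add(SZ, SZ), add(Z, SZ)))
  step 3: add(SZ, mul(add(SZ, SZ), add(Z, SZ)))
  step 4: S(add(Z, mul(add(SZ, SZ), add(Z, SZ))))
  step 5: S(mul(add(SZ, SZ), add(Z, SZ)))
  step 6: S(mul(S(add(Z, SZ)), add(Z, SZ)))
  step 7: S(add(add(Z, SZ), mul(add(Z, SZ), add(Z, SZ))))
  step 8: S(add(SZ, mul(add(Z, SZ), add(Z, SZ))))
  step 9: S(S(add(Z, mul(add(Z, SZ), add(Z, SZ)))))
  step 10: S(S(mul(add(Z, SZ), add(Z, SZ))))
  step 11: S(S(mul(SZ, add(Z, SZ))))
  step 12: S(S(add(add(Z, SZ), mul(Z, add(Z, SZ)))))
  step 13: S(S(add(SZ, mul(Z, add(Z, SZ)))))
  step 14: S(S(S(add(Z, mul(Z, add(Z, SZ))))))
  step 15: S(S(S(mul(Z, add(Z, SZ)))))
  step 16: SSSZ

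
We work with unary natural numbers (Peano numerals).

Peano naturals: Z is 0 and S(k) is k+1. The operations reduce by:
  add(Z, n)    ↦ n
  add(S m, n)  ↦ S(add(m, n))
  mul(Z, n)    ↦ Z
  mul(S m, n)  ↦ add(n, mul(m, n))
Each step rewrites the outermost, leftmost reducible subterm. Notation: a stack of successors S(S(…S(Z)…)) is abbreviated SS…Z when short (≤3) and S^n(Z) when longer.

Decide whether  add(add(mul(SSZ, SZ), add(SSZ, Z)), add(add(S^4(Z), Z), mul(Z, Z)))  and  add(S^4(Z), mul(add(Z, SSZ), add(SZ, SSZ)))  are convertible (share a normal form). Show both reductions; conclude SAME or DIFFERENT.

Term A:
  start: add(add(mul(SSZ, SZ), add(SSZ, Z)), add(add(S^4(Z), Z), mul(Z, Z)))
  step 1: add(add(add(SZ, mul(SZ, SZ)), add(SSZ, Z)), add(add(S^4(Z), Z), mul(Z, Z)))
  step 2: add(add(S(add(Z, mul(SZ, SZ))), add(SSZ, Z)), add(add(S^4(Z), Z), mul(Z, Z)))
  step 3: add(S(add(add(Z, mul(SZ, SZ)), add(SSZ, Z))), add(add(S^4(Z), Z), mul(Z, Z)))
  step 4: S(add(add(add(Z, mul(SZ, SZ)), add(SSZ, Z)), add(add(S^4(Z), Z), mul(Z, Z))))
  step 5: S(add(add(mul(SZ, SZ), add(SSZ, Z)), add(add(S^4(Z), Z), mul(Z, Z))))
  step 6: S(add(add(add(SZ, mul(Z, SZ)), add(SSZ, Z)), add(add(S^4(Z), Z), mul(Z, Z))))
  step 7: S(add(add(S(add(Z, mul(Z, SZ))), add(SSZ, Z)), add(add(S^4(Z), Z), mul(Z, Z))))
  step 8: S(add(S(add(add(Z, mul(Z, SZ)), add(SSZ, Z))), add(add(S^4(Z), Z), mul(Z, Z))))
  step 9: S(S(add(add(add(Z, mul(Z, SZ)), add(SSZ, Z)), add(add(S^4(Z), Z), mul(Z, Z)))))
  step 10: S(S(add(add(mul(Z, SZ), add(SSZ, Z)), add(add(S^4(Z), Z), mul(Z, Z)))))
  step 11: S(S(add(add(Z, add(SSZ, Z)), add(add(S^4(Z), Z), mul(Z, Z)))))
  step 12: S(S(add(add(SSZ, Z), add(add(S^4(Z), Z), mul(Z, Z)))))
  step 13: S(S(add(S(add(SZ, Z)), add(add(S^4(Z), Z), mul(Z, Z)))))
  step 14: S(S(S(add(add(SZ, Z), add(add(S^4(Z), Z), mul(Z, Z))))))
  step 15: S(S(S(add(S(add(Z, Z)), add(add(S^4(Z), Z), mul(Z, Z))))))
  step 16: S(S(S(S(add(add(Z, Z), add(add(S^4(Z), Z), mul(Z, Z)))))))
  step 17: S(S(S(S(add(Z, add(add(S^4(Z), Z), mul(Z, Z)))))))
  step 18: S(S(S(S(add(add(S^4(Z), Z), mul(Z, Z))))))
  step 19: S(S(S(S(add(S(add(SSSZ, Z)), mul(Z, Z))))))
  step 20: S(S(S(S(S(add(add(SSSZ, Z), mul(Z, Z)))))))
  step 21: S(S(S(S(S(add(S(add(SSZ, Z)), mul(Z, Z)))))))
  step 22: S(S(S(S(S(S(add(add(SSZ, Z), mul(Z, Z))))))))
  step 23: S(S(S(S(S(S(add(S(add(SZ, Z)), mul(Z, Z))))))))
  step 24: S(S(S(S(S(S(S(add(add(SZ, Z), mul(Z, Z)))))))))
  step 25: S(S(S(S(S(S(S(add(S(add(Z, Z)), mul(Z, Z)))))))))
  step 26: S(S(S(S(S(S(S(S(add(add(Z, Z), mul(Z, Z))))))))))
  step 27: S(S(S(S(S(S(S(S(add(Z, mul(Z, Z))))))))))
  step 28: S(S(S(S(S(S(S(S(mul(Z, Z)))))))))
  step 29: S^8(Z)

Term B:
  start: add(S^4(Z), mul(add(Z, SSZ), add(SZ, SSZ)))
  step 1: S(add(SSSZ, mul(add(Z, SSZ), add(SZ, SSZ))))
  step 2: S(S(add(SSZ, mul(add(Z, SSZ), add(SZ, SSZ)))))
  step 3: S(S(S(add(SZ, mul(add(Z, SSZ), add(SZ, SSZ))))))
  step 4: S(S(S(S(add(Z, mul(add(Z, SSZ), add(SZ, SSZ)))))))
  step 5: S(S(S(S(mul(add(Z, SSZ), add(SZ, SSZ))))))
  step 6: S(S(S(S(mul(SSZ, add(SZ, SSZ))))))
  step 7: S(S(S(S(add(add(SZ, SSZ), mul(SZ, add(SZ, SSZ)))))))
  step 8: S(S(S(S(add(S(add(Z, SSZ)), mul(SZ, add(SZ, SSZ)))))))
  step 9: S(S(S(S(S(add(add(Z, SSZ), mul(SZ, add(SZ, SSZ))))))))
  step 10: S(S(S(S(S(add(SSZ, mul(SZ, add(SZ, SSZ))))))))
  step 11: S(S(S(S(S(S(add(SZ, mul(SZ, add(SZ, SSZ)))))))))
  step 12: S(S(S(S(S(S(S(add(Z, mul(SZ, add(SZ, SSZ))))))))))
  step 13: S(S(S(S(S(S(S(mul(SZ, add(SZ, SSZ)))))))))
  step 14: S(S(S(S(S(S(S(add(add(SZ, SSZ), mul(Z, add(SZ, SSZ))))))))))
  step 15: S(S(S(S(S(S(S(add(S(add(Z, SSZ)), mul(Z, add(SZ, SSZ))))))))))
  step 16: S(S(S(S(S(S(S(S(add(add(Z, SSZ), mul(Z, add(SZ, SSZ)))))))))))
  step 17: S(S(S(S(S(S(S(S(add(SSZ, mul(Z, add(SZ, SSZ)))))))))))
  step 18: S(S(S(S(S(S(S(S(S(add(SZ, mul(Z, add(SZ, SSZ))))))))))))
  step 19: S(S(S(S(S(S(S(S(S(S(add(Z, mul(Z, add(SZ, SSZ)))))))))))))
  step 20: S(S(S(S(S(S(S(S(S(S(mul(Z, add(SZ, SSZ))))))))))))
  step 21: S^10(Z)

Answer: DIFFERENT — A ⇓ S^8(Z), B ⇓ S^10(Z)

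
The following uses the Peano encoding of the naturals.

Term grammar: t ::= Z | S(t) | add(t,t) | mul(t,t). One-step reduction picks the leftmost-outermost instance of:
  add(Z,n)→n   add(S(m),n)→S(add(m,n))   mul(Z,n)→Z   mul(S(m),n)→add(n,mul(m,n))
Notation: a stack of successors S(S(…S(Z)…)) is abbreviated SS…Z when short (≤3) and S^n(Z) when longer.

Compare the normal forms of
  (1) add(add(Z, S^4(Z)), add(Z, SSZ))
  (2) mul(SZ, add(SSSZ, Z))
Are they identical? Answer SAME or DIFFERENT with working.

Answer: DIFFERENT — A ⇓ S^6(Z), B ⇓ SSSZ

Reduction:
Term A:
  start: add(add(Z, S^4(Z)), add(Z, SSZ))
  →1  add(S^4(Z), add(Z, SSZ))
  →2  S(add(SSSZ, add(Z, SSZ)))
  →3  S(S(add(SSZ, add(Z, SSZ))))
  →4  S(S(S(add(SZ, add(Z, SSZ)))))
  →5  S(S(S(S(add(Z, add(Z, SSZ))))))
  →6  S(S(S(S(add(Z, SSZ)))))
  →7  S^6(Z)

Term B:
  start: mul(SZ, add(SSSZ, Z))
  →1  add(add(SSSZ, Z), mul(Z, add(SSSZ, Z)))
  →2  add(S(add(SSZ, Z)), mul(Z, add(SSSZ, Z)))
  →3  S(add(add(SSZ, Z), mul(Z, add(SSSZ, Z))))
  →4  S(add(S(add(SZ, Z)), mul(Z, add(SSSZ, Z))))
  →5  S(S(add(add(SZ, Z), mul(Z, add(SSSZ, Z)))))
  →6  S(S(add(S(add(Z, Z)), mul(Z, add(SSSZ, Z)))))
  →7  S(S(S(add(add(Z, Z), mul(Z, add(SSSZ, Z))))))
  →8  S(S(S(add(Z, mul(Z, add(SSSZ, Z))))))
  →9  S(S(S(mul(Z, add(SSSZ, Z)))))
  →10  SSSZ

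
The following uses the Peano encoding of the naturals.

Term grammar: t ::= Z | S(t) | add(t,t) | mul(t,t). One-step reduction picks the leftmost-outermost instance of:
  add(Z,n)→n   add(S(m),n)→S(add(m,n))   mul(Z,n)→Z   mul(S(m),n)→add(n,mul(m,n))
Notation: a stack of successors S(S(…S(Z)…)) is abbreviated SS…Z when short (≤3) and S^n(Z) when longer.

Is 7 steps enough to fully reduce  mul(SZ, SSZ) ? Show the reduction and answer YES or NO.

  start: mul(SZ, SSZ)
  step 1: add(SSZ, mul(Z, SSZ))
  step 2: S(add(SZ, mul(Z, SSZ)))
  step 3: S(S(add(Z, mul(Z, SSZ))))
  step 4: S(S(mul(Z, SSZ)))
  step 5: SSZ

Answer: YES — reaches normal form SSZ in 5 ≤ 7 steps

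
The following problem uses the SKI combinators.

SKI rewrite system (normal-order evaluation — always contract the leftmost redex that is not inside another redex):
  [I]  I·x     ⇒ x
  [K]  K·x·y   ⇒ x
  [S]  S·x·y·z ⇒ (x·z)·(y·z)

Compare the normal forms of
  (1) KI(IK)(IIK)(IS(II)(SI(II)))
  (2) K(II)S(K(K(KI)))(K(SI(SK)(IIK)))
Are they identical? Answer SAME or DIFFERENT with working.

Answer: DIFFERENT — A ⇓ K(SI(SII)), B ⇓ K(KI)

Working:
Term A:
  start: KI(IK)(IIK)(IS(II)(SI(II)))
  →1  I(IIK)(IS(II)(SI(II)))
  →2  IIK(IS(II)(SI(II)))
  →3  IK(IS(II)(SI(II)))
  →4  K(IS(II)(SI(II)))
  →5  K(S(II)(SI(II)))
  →6  K(SI(SI(II)))
  →7  K(SI(SII))

Term B:
  start: K(II)S(K(K(KI)))(K(SI(SK)(IIK)))
  →1  II(K(K(KI)))(K(SI(SK)(IIK)))
  →2  I(K(K(KI)))(K(SI(SK)(IIK)))
  →3  K(K(KI))(K(SI(SK)(IIK)))
  →4  K(KI)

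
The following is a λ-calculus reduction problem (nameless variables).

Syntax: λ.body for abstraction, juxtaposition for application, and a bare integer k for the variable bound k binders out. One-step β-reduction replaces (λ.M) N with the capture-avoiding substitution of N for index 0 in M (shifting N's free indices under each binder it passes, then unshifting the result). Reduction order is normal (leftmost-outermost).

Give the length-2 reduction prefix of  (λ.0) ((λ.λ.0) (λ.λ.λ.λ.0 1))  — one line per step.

Answer: after 2 steps: λ.0

Working:
  start: (λ.0) ((λ.λ.0) (λ.λ.λ.λ.0 1))
  →1  (λ.λ.0) (λ.λ.λ.λ.0 1)
  →2  λ.0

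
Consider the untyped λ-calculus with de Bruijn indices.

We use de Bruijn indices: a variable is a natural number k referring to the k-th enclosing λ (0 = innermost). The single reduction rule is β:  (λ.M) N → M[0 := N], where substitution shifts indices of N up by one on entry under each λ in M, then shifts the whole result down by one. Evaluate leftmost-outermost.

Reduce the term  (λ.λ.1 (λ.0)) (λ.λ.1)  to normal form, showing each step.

Answer: normal form = λ.λ.λ.0  (in 2 steps)

Derivation:
  start: (λ.λ.1 (λ.0)) (λ.λ.1)
  →1  λ.(λ.λ.1) (λ.0)
  →2  λ.λ.λ.0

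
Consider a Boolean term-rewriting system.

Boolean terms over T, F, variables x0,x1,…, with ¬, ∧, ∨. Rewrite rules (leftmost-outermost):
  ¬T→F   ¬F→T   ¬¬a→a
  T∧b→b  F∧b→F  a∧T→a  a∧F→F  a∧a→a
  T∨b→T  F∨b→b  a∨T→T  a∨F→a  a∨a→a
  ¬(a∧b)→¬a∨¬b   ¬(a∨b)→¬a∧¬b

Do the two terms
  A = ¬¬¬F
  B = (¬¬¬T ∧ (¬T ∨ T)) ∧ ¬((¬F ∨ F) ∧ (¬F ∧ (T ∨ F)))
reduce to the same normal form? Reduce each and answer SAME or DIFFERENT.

Term A:
  start: ¬¬¬F
  step 1: ¬F
  step 2: T

Term B:
  start: (¬¬¬T ∧ (¬T ∨ T)) ∧ ¬((¬F ∨ F) ∧ (¬F ∧ (T ∨ F)))
  step 1: (¬T ∧ (¬T ∨ T)) ∧ ¬((¬F ∨ F) ∧ (¬F ∧ (T ∨ F)))
  step 2: (F ∧ (¬T ∨ T)) ∧ ¬((¬F ∨ F) ∧ (¬F ∧ (T ∨ F)))
  step 3: F ∧ ¬((¬F ∨ F) ∧ (¬F ∧ (T ∨ F)))
  step 4: F

Answer: DIFFERENT — A ⇓ T, B ⇓ F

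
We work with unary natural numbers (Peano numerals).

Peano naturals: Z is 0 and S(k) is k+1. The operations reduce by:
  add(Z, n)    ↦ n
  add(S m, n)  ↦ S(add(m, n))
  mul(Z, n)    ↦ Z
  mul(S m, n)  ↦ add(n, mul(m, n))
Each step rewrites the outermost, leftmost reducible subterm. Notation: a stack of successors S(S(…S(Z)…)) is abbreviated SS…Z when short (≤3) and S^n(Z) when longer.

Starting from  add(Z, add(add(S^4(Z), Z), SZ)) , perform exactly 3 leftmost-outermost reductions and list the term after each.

  start: add(Z, add(add(S^4(Z), Z), SZ))
  [1] add(add(S^4(Z), Z), SZ)
  [2] add(S(add(SSSZ, Z)), SZ)
  [3] S(add(add(SSSZ, Z), SZ))

Answer: after 3 steps: S(add(add(SSSZ, Z), SZ))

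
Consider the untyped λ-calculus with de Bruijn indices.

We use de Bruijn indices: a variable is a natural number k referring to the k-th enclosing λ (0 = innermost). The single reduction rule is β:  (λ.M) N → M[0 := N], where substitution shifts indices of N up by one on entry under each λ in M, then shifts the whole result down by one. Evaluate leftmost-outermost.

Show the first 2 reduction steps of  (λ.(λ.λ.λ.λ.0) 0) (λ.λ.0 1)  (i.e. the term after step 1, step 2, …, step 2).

  start: (λ.(λ.λ.λ.λ.0) 0) (λ.λ.0 1)
  →1  (λ.λ.λ.λ.0) (λ.λ.0 1)
  →2  λ.λ.λ.0

Answer: after 2 steps: λ.λ.λ.0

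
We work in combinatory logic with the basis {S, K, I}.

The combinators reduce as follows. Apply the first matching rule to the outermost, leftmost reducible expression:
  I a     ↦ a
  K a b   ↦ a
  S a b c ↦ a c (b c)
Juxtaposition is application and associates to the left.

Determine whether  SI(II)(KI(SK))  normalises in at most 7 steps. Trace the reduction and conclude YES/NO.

  start: SI(II)(KI(SK))
  [1] I(KI(SK))(II(KI(SK)))
  [2] KI(SK)(II(KI(SK)))
  [3] I(II(KI(SK)))
  [4] II(KI(SK))
  [5] I(KI(SK))
  [6] KI(SK)
  [7] I

Answer: YES — reaches normal form I in 7 ≤ 7 steps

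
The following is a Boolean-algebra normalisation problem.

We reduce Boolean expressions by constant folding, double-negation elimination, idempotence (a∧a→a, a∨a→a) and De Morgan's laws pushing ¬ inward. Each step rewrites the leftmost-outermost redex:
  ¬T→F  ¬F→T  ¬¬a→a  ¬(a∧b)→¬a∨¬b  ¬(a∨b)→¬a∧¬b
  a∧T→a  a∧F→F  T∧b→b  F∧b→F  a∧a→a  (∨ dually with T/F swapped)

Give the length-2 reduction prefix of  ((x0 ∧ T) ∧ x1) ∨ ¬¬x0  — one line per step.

Answer: after 2 steps: (x0 ∧ x1) ∨ x0

Reduction:
  start: ((x0 ∧ T) ∧ x1) ∨ ¬¬x0
  [1] (x0 ∧ x1) ∨ ¬¬x0
  [2] (x0 ∧ x1) ∨ x0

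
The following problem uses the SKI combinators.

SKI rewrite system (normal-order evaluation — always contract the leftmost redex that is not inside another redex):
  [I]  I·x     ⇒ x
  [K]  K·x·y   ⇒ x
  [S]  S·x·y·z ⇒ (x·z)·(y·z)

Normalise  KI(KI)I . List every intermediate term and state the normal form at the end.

  start: KI(KI)I
  →1  II
  →2  I

Answer: normal form = I  (in 2 steps)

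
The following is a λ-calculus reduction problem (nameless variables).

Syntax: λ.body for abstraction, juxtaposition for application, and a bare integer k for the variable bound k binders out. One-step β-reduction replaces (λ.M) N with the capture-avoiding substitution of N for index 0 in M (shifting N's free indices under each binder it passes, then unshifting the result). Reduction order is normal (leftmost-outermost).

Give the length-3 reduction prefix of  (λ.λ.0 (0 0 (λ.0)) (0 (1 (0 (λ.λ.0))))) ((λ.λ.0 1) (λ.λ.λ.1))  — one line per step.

  start: (λ.λ.0 (0 0 (λ.0)) (0 (1 (0 (λ.λ.0))))) ((λ.λ.0 1) (λ.λ.λ.1))
  [1] λ.0 (0 0 (λ.0)) (0 ((λ.λ.0 1) (λ.λ.λ.1) (0 (λ.λ.0))))
  [2] λ.0 (0 0 (λ.0)) (0 ((λ.0 (λ.λ.λ.1)) (0 (λ.λ.0))))
  [3] λ.0 (0 0 (λ.0)) (0 (0 (λ.λ.0) (λ.λ.λ.1)))

Answer: after 3 steps: λ.0 (0 0 (λ.0)) (0 (0 (λ.λ.0) (λ.λ.λ.1)))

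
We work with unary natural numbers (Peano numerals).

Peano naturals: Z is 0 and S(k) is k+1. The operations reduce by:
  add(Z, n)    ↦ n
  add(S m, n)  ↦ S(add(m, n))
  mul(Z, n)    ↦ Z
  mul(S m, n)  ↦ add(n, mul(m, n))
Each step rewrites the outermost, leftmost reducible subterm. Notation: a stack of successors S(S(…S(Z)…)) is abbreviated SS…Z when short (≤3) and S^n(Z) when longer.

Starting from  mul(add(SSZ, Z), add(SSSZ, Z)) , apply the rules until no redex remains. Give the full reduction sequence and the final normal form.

Answer: normal form = S^6(Z)  (in 22 steps)

Reduction:
  start: mul(add(SSZ, Z), add(SSSZ, Z))
  step 1: mul(S(add(SZ, Z)), add(SSSZ, Z))
  step 2: add(add(SSSZ, Z), mul(add(SZ, Z), add(SSSZ, Z)))
  step 3: add(S(add(SSZ, Z)), mul(add(SZ, Z), add(SSSZ, Z)))
  step 4: S(add(add(SSZ, Z), mul(add(SZ, Z), add(SSSZ, Z))))
  step 5: S(add(S(add(SZ, Z)), mul(add(SZ, Z), add(SSSZ, Z))))
  step 6: S(S(add(add(SZ, Z), mul(add(SZ, Z), add(SSSZ, Z)))))
  step 7: S(S(add(S(add(Z, Z)), mul(add(SZ, Z), add(SSSZ, Z)))))
  step 8: S(S(S(add(add(Z, Z), mul(add(SZ, Z), add(SSSZ, Z))))))
  step 9: S(S(S(add(Z, mul(add(SZ, Z), add(SSSZ, Z))))))
  step 10: S(S(S(mul(add(SZ, Z), add(SSSZ, Z)))))
  step 11: S(S(S(mul(S(add(Z, Z)), add(SSSZ, Z)))))
  step 12: S(S(S(add(add(SSSZ, Z), mul(add(Z, Z), add(SSSZ, Z))))))
  step 13: S(S(S(add(S(add(SSZ, Z)), mul(add(Z, Z), add(SSSZ, Z))))))
  step 14: S(S(S(S(add(add(SSZ, Z), mul(add(Z, Z), add(SSSZ, Z)))))))
  step 15: S(S(S(S(add(S(add(SZ, Z)), mul(add(Z, Z), add(SSSZ, Z)))))))
  step 16: S(S(S(S(S(add(add(SZ, Z), mul(add(Z, Z), add(SSSZ, Z))))))))
  step 17: S(S(S(S(S(add(S(add(Z, Z)), mul(add(Z, Z), add(SSSZ, Z))))))))
  step 18: S(S(S(S(S(S(add(add(Z, Z), mul(add(Z, Z), add(SSSZ, Z)))))))))
  step 19: S(S(S(S(S(S(add(Z, mul(add(Z, Z), add(SSSZ, Z)))))))))
  step 20: S(S(S(S(S(S(mul(add(Z, Z), add(SSSZ, Z))))))))
  step 21: S(S(S(S(S(S(mul(Z, add(SSSZ, Z))))))))
  step 22: S^6(Z)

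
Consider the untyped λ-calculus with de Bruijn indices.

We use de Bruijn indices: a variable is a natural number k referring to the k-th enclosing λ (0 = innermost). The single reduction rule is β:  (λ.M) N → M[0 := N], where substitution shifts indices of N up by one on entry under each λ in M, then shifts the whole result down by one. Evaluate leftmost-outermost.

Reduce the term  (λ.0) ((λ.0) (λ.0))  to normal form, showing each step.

  start: (λ.0) ((λ.0) (λ.0))
  step 1: (λ.0) (λ.0)
  step 2: λ.0

Answer: normal form = λ.0  (in 2 steps)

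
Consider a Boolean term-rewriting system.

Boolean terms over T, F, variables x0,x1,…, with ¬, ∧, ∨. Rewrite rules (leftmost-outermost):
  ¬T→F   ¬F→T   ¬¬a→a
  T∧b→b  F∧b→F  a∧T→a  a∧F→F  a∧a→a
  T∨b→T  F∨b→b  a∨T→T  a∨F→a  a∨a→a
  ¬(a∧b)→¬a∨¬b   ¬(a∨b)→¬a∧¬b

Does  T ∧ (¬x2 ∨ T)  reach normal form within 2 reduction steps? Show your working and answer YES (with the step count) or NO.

  start: T ∧ (¬x2 ∨ T)
  →1  ¬x2 ∨ T
  →2  T

Answer: YES — reaches normal form T in 2 ≤ 2 steps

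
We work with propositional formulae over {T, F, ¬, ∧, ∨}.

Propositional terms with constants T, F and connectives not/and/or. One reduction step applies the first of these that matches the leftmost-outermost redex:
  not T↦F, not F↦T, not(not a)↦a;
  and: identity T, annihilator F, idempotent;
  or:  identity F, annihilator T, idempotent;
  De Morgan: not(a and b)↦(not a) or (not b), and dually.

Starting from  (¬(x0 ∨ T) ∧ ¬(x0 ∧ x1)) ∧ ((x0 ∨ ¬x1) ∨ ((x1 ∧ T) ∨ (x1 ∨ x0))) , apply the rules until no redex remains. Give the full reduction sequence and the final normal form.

Answer: normal form = F  (in 5 steps)

Derivation:
  start: (¬(x0 ∨ T) ∧ ¬(x0 ∧ x1)) ∧ ((x0 ∨ ¬x1) ∨ ((x1 ∧ T) ∨ (x1 ∨ x0)))
  step 1: ((¬x0 ∧ ¬T) ∧ ¬(x0 ∧ x1)) ∧ ((x0 ∨ ¬x1) ∨ ((x1 ∧ T) ∨ (x1 ∨ x0)))
  step 2: ((¬x0 ∧ F) ∧ ¬(x0 ∧ x1)) ∧ ((x0 ∨ ¬x1) ∨ ((x1 ∧ T) ∨ (x1 ∨ x0)))
  step 3: (F ∧ ¬(x0 ∧ x1)) ∧ ((x0 ∨ ¬x1) ∨ ((x1 ∧ T) ∨ (x1 ∨ x0)))
  step 4: F ∧ ((x0 ∨ ¬x1) ∨ ((x1 ∧ T) ∨ (x1 ∨ x0)))
  step 5: F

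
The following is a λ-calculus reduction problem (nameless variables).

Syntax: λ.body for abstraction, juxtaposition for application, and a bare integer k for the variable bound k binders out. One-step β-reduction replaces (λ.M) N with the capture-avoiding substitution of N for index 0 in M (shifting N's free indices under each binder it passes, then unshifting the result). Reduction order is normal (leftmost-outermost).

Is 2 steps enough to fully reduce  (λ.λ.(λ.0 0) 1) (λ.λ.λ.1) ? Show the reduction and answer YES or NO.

Answer: NO — after 2 steps the term is λ.(λ.λ.λ.1) (λ.λ.λ.1), not yet normal

Working:
  start: (λ.λ.(λ.0 0) 1) (λ.λ.λ.1)
  →1  λ.(λ.0 0) (λ.λ.λ.1)
  →2  λ.(λ.λ.λ.1) (λ.λ.λ.1)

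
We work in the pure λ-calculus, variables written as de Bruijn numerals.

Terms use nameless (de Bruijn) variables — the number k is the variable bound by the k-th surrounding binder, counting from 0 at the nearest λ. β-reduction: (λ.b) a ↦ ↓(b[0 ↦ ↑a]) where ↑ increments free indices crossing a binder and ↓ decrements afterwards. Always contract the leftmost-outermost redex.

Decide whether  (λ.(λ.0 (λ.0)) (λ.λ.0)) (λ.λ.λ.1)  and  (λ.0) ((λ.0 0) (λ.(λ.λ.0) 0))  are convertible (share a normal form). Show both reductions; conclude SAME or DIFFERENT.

Term A:
  start: (λ.(λ.0 (λ.0)) (λ.λ.0)) (λ.λ.λ.1)
  step 1: (λ.0 (λ.0)) (λ.λ.0)
  step 2: (λ.λ.0) (λ.0)
  step 3: λ.0

Term B:
  start: (λ.0) ((λ.0 0) (λ.(λ.λ.0) 0))
  step 1: (λ.0 0) (λ.(λ.λ.0) 0)
  step 2: (λ.(λ.λ.0) 0) (λ.(λ.λ.0) 0)
  step 3: (λ.λ.0) (λ.(λ.λ.0) 0)
  step 4: λ.0

Answer: SAME — A ⇓ λ.0, B ⇓ λ.0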